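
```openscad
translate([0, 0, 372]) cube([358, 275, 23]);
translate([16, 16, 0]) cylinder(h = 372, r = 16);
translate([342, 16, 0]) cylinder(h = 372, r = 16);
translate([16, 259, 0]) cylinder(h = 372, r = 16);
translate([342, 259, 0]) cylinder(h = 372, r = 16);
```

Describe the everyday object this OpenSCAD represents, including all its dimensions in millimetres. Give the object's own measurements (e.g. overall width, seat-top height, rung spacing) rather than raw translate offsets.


A four-legged stool. The seat is a 358×275×23 mm slab whose top surface is at z = 395 mm; four round legs, each 32 mm in diameter, run from the floor (z = 0) to the underside of the seat, each leg's axis is inset half a diameter from the nearest pair of seat edges (so the leg's bounding box is flush with the corner).


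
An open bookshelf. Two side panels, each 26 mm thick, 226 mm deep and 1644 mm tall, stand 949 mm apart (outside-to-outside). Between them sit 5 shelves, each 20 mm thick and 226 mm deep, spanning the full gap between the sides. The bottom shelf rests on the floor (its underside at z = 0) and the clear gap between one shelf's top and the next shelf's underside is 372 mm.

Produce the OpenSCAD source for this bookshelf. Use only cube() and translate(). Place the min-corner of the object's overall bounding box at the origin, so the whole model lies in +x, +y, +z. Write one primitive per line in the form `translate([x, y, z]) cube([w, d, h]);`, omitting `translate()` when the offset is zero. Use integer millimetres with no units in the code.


cube([26, 226, 1644]);
translate([923, 0, 0]) cube([26, 226, 1644]);
translate([26, 0, 0]) cube([897, 226, 20]);
translate([26, 0, 392]) cube([897, 226, 20]);
translate([26, 0, 784]) cube([897, 226, 20]);
translate([26, 0, 1176]) cube([897, 226, 20]);
translate([26, 0, 1568]) cube([897, 226, 20]);


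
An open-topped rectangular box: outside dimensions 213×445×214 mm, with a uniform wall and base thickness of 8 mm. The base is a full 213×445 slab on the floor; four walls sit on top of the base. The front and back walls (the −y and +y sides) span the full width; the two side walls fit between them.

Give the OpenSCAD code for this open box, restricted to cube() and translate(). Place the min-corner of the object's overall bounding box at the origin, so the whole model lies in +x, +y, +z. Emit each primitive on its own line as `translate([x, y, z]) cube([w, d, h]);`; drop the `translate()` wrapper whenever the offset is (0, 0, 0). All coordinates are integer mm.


cube([213, 445, 8]);
translate([0, 0, 8]) cube([213, 8, 206]);
translate([0, 437, 8]) cube([213, 8, 206]);
translate([0, 8, 8]) cube([8, 429, 206]);
translate([205, 8, 8]) cube([8, 429, 206]);


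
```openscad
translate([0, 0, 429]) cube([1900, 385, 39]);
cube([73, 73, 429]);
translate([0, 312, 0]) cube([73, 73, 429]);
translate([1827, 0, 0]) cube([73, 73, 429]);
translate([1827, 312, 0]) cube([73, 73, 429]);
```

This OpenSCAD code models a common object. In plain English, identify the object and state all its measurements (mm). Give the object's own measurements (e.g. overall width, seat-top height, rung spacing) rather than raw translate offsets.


A bench: a 1900×385 mm seat slab, 39 mm thick, top at z = 468 mm, on four 73×73 mm square legs flush with the seat corners and standing on z = 0.


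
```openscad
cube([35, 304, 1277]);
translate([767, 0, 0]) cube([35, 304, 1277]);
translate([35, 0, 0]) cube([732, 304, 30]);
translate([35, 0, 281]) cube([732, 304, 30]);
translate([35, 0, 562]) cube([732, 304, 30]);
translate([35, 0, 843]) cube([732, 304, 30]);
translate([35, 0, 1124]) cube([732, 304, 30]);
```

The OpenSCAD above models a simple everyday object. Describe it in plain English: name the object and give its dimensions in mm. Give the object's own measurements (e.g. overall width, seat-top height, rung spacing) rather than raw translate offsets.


An open bookshelf. Two side panels, each 35 mm thick, 304 mm deep and 1277 mm tall, stand 802 mm apart (outside-to-outside). Between them sit 5 shelves, each 30 mm thick and 304 mm deep, spanning the full gap between the sides. The bottom shelf rests on the floor (its underside at z = 0) and the clear gap between one shelf's top and the next shelf's underside is 251 mm.


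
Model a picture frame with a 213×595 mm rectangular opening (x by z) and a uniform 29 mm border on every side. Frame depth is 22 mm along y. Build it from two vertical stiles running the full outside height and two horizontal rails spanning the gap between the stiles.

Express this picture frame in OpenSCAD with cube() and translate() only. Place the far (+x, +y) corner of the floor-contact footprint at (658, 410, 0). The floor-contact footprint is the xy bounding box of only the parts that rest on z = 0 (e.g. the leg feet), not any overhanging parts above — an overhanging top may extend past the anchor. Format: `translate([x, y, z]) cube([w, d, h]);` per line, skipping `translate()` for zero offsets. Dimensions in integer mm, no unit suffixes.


translate([387, 388, 0]) cube([29, 22, 653]);
translate([629, 388, 0]) cube([29, 22, 653]);
translate([416, 388, 0]) cube([213, 22, 29]);
translate([416, 388, 624]) cube([213, 22, 29]);


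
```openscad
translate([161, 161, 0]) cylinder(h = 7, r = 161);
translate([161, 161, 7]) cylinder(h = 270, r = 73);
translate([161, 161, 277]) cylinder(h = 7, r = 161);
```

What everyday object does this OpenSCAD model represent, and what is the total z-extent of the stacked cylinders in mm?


A spool. The overall height is 284 mm.

Three coaxial cylinders, large–small–large — a spool. Two 7 mm flanges and a 270 mm core give 7 + 270 + 7 = 284 mm.


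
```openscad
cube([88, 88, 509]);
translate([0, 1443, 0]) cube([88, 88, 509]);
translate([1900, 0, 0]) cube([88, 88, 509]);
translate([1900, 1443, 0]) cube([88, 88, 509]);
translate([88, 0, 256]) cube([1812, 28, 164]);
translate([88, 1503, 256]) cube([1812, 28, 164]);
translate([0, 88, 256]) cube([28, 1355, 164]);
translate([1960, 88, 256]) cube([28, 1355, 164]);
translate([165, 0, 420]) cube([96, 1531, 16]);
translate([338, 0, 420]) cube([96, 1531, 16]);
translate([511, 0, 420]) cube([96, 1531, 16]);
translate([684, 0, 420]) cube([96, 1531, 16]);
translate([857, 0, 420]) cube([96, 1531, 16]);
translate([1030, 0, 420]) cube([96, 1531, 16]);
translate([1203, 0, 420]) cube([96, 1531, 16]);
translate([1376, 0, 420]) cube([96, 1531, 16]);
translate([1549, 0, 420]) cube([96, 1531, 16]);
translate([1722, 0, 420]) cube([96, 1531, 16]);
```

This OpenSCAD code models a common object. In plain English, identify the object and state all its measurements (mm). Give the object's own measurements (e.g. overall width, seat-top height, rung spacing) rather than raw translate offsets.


A bed frame 1988 mm long (x) by 1531 mm wide (y). Four 88×88 mm corner posts, 509 mm tall, at the corners of the footprint. Four rails of 28 mm thickness and 164 mm height run between adjacent posts with their undersides at z = 256 mm, their outer faces flush with the outside of the frame (the two x-running rails run between the posts' inner faces; the two y-running rails run between the posts' inner faces). 10 slats, each 96 mm wide (x) and 16 mm thick, lie across the top of the two x-running rails, running the full 1531 mm width of the frame in y; along x they sit between the end posts with a 77 mm gap after the −x posts and between neighbouring slats, leaving 82 mm before the +x posts.


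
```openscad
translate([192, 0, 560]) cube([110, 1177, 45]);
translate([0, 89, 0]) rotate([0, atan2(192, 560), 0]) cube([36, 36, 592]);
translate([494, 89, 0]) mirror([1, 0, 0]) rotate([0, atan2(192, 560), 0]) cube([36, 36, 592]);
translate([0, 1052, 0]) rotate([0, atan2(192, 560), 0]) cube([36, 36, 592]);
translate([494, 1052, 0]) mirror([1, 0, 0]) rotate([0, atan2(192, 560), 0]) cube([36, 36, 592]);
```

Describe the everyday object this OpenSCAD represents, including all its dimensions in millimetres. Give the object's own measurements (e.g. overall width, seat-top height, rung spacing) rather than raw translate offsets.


A sawhorse. A 110×1177×45 mm beam (x, y, z) sits on two A-frame leg pairs. Each pair is two raked legs of 36×36 mm section (36 mm along y) splaying symmetrically in x. Each leg rises 560 mm vertically over 192 mm of horizontal reach and is 592 mm long along its own axis. Every leg's outer bottom edge rests on the floor and its outer top edge meets a bottom edge of the beam — the left legs (tilting toward +x) meet the beam's −x bottom edge, the right legs (their mirror images, tilting toward −x) meet its +x bottom edge — so the leg tops tuck under the beam, the beam's underside is 560 mm above the floor, and the feet are 494 mm apart outside-to-outside with the beam centred between them. The two leg pairs are set in 89 mm from either end of the beam.


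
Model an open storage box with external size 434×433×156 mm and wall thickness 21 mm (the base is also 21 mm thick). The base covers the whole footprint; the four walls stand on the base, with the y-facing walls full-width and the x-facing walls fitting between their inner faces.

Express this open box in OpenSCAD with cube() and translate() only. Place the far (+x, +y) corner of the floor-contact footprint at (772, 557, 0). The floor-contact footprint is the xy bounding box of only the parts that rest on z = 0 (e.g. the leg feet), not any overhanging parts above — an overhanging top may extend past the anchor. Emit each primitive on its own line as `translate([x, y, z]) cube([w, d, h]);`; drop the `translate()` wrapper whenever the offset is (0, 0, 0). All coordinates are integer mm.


translate([338, 124, 0]) cube([434, 433, 21]);
translate([338, 124, 21]) cube([434, 21, 135]);
translate([338, 536, 21]) cube([434, 21, 135]);
translate([338, 145, 21]) cube([21, 391, 135]);
translate([751, 145, 21]) cube([21, 391, 135]);


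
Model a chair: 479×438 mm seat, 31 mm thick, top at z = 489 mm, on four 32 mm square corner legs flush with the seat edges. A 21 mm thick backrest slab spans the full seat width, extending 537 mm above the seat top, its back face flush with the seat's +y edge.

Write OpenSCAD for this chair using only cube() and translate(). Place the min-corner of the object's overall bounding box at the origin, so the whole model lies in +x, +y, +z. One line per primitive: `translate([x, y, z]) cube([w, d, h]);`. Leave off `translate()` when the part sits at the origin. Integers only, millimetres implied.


// leg_h = 489 - 31 = 458
translate([0, 0, 458]) cube([479, 438, 31]);
cube([32, 32, 458]);
translate([447, 0, 0]) cube([32, 32, 458]);
translate([0, 406, 0]) cube([32, 32, 458]);
translate([447, 406, 0]) cube([32, 32, 458]);
translate([0, 417, 489]) cube([479, 21, 537]);


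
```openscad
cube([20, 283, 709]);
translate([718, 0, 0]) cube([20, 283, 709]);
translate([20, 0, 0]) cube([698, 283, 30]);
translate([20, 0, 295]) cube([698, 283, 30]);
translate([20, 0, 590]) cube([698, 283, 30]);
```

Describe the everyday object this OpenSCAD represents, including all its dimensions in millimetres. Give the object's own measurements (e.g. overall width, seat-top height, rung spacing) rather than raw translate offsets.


An open bookshelf. Two side panels, each 20 mm thick, 283 mm deep and 709 mm tall, stand 738 mm apart (outside-to-outside). Between them sit 3 shelves, each 30 mm thick and 283 mm deep, spanning the full gap between the sides. The bottom shelf rests on the floor (its underside at z = 0) and the clear gap between one shelf's top and the next shelf's underside is 265 mm.


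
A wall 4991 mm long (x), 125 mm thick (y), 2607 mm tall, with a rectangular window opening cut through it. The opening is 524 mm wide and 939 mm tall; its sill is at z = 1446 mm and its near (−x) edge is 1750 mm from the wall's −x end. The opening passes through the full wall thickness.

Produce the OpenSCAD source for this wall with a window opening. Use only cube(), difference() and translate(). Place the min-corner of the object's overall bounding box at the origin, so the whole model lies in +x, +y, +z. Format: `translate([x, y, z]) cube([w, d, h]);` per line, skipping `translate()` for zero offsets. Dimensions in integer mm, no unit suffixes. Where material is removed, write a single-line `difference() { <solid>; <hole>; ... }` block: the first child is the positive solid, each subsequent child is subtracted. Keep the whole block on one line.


difference() { cube([4991, 125, 2607]); translate([1750, 0, 1446]) cube([524, 125, 939]); }


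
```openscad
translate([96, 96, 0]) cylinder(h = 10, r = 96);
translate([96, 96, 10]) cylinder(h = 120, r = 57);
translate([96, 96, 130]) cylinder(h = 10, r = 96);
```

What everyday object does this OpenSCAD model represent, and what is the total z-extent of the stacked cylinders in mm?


A spool. The overall height is 140 mm.

Three coaxial cylinders, large–small–large — a spool. Two 10 mm flanges and a 120 mm core give 10 + 120 + 10 = 140 mm.


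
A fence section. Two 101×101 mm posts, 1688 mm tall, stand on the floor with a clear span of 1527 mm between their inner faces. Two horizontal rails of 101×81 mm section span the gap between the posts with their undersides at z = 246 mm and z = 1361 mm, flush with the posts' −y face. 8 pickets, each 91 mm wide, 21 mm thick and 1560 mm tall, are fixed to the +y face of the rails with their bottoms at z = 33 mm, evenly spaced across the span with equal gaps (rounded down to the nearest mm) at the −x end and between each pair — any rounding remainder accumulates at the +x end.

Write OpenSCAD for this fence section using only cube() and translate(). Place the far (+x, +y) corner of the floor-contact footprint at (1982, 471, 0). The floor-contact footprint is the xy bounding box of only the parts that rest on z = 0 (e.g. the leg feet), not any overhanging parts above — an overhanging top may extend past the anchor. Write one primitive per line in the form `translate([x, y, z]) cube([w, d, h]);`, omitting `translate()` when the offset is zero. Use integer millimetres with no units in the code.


translate([253, 370, 0]) cube([101, 101, 1688]);
translate([1881, 370, 0]) cube([101, 101, 1688]);
translate([354, 370, 246]) cube([1527, 101, 81]);
translate([354, 370, 1361]) cube([1527, 101, 81]);
translate([442, 471, 33]) cube([91, 21, 1560]);
translate([621, 471, 33]) cube([91, 21, 1560]);
translate([800, 471, 33]) cube([91, 21, 1560]);
translate([979, 471, 33]) cube([91, 21, 1560]);
translate([1158, 471, 33]) cube([91, 21, 1560]);
translate([1337, 471, 33]) cube([91, 21, 1560]);
translate([1516, 471, 33]) cube([91, 21, 1560]);
translate([1695, 471, 33]) cube([91, 21, 1560]);


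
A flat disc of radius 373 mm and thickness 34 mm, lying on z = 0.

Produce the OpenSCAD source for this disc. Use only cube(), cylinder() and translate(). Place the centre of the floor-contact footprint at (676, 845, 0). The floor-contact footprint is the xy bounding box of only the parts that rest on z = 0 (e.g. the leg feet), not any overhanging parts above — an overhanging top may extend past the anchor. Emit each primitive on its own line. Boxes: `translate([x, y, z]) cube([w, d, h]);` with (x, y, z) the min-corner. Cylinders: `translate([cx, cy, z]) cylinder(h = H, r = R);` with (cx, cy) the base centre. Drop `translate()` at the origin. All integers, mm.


translate([676, 845, 0]) cylinder(h = 34, r = 373);


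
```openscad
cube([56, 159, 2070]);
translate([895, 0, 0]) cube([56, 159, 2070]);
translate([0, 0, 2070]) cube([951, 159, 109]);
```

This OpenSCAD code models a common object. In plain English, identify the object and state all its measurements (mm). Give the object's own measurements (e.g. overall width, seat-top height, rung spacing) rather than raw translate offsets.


A door frame. The clear opening is 839 mm wide and 2070 mm high. Two 56 mm wide jambs, 159 mm deep, stand either side of the opening from the floor to the top of the opening. A 109 mm thick head sits across the top of both jambs, spanning the full outside width of the frame.


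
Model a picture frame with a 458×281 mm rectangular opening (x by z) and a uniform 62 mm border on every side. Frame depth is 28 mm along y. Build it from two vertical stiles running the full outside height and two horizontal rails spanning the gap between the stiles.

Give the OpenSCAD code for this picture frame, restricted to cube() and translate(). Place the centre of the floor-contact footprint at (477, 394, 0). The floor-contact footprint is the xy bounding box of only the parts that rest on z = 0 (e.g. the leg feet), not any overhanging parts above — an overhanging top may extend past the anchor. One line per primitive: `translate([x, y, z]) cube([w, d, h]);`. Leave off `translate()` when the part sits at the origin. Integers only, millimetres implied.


translate([186, 380, 0]) cube([62, 28, 405]);
translate([706, 380, 0]) cube([62, 28, 405]);
translate([248, 380, 0]) cube([458, 28, 62]);
translate([248, 380, 343]) cube([458, 28, 62]);


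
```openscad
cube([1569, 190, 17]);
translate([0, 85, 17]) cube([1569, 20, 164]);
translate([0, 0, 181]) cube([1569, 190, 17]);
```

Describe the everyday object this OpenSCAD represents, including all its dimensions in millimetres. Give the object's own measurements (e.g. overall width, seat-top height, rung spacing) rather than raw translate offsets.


An I-beam lying along x, 1569 mm long. Overall section height 198 mm. Two flanges 190 mm wide (y) and 17 mm thick, one on the floor and one at the top; a web 20 mm thick runs between them, centred on the flange width.


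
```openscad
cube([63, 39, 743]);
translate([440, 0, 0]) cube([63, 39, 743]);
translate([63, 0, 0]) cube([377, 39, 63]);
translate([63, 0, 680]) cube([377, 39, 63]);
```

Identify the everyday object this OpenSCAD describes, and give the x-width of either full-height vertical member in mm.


A picture frame. The border width is 63 mm.

Four thin pieces enclosing a rectangular opening — a picture frame. The two full-height stiles are 743 mm tall; the top rail sits at z = 680 and is 63 mm tall, so the border above the opening is 743 − 680 = 63 mm, matching the stile x-width.


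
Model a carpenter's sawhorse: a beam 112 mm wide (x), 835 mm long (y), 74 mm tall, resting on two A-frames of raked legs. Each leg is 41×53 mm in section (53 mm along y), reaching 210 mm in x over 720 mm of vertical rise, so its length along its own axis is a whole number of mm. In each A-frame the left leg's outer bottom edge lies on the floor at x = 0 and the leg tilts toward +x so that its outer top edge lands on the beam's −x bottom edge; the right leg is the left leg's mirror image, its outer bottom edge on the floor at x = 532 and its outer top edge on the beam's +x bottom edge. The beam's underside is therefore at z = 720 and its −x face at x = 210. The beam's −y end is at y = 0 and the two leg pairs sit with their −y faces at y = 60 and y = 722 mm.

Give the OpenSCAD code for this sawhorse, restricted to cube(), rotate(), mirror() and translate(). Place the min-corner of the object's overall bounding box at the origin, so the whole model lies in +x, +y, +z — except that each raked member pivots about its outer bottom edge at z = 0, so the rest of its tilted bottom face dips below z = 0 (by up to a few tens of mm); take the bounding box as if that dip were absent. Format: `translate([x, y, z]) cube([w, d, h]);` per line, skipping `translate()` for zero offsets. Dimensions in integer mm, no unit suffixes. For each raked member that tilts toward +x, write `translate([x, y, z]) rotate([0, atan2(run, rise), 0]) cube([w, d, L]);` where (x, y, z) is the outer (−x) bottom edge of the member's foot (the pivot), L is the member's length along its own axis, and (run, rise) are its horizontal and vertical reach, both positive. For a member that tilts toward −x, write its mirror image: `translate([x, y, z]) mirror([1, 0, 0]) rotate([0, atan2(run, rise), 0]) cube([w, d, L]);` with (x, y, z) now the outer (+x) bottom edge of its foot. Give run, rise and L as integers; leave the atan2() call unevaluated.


translate([210, 0, 720]) cube([112, 835, 74]);
translate([0, 60, 0]) rotate([0, atan2(210, 720), 0]) cube([41, 53, 750]);
translate([532, 60, 0]) mirror([1, 0, 0]) rotate([0, atan2(210, 720), 0]) cube([41, 53, 750]);
translate([0, 722, 0]) rotate([0, atan2(210, 720), 0]) cube([41, 53, 750]);
translate([532, 722, 0]) mirror([1, 0, 0]) rotate([0, atan2(210, 720), 0]) cube([41, 53, 750]);


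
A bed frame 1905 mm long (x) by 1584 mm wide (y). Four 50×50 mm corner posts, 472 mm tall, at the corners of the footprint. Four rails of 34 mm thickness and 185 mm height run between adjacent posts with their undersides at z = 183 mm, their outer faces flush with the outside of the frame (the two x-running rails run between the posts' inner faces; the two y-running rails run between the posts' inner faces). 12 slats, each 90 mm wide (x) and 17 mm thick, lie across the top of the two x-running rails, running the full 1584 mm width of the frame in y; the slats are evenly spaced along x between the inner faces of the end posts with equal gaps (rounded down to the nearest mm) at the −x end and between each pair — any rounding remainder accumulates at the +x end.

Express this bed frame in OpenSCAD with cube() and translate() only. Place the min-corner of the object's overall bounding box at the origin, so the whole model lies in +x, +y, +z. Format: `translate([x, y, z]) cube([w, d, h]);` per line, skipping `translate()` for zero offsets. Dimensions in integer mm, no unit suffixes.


// slat z = rail_z + rail_h = 183 + 185 = 368
// slat gap = ⌊(1805 − 12·90) / 13⌋ = 55
cube([50, 50, 472]);
translate([0, 1534, 0]) cube([50, 50, 472]);
translate([1855, 0, 0]) cube([50, 50, 472]);
translate([1855, 1534, 0]) cube([50, 50, 472]);
translate([50, 0, 183]) cube([1805, 34, 185]);
translate([50, 1550, 183]) cube([1805, 34, 185]);
translate([0, 50, 183]) cube([34, 1484, 185]);
translate([1871, 50, 183]) cube([34, 1484, 185]);
translate([105, 0, 368]) cube([90, 1584, 17]);
translate([250, 0, 368]) cube([90, 1584, 17]);
translate([395, 0, 368]) cube([90, 1584, 17]);
translate([540, 0, 368]) cube([90, 1584, 17]);
translate([685, 0, 368]) cube([90, 1584, 17]);
translate([830, 0, 368]) cube([90, 1584, 17]);
translate([975, 0, 368]) cube([90, 1584, 17]);
translate([1120, 0, 368]) cube([90, 1584, 17]);
translate([1265, 0, 368]) cube([90, 1584, 17]);
translate([1410, 0, 368]) cube([90, 1584, 17]);
translate([1555, 0, 368]) cube([90, 1584, 17]);
translate([1700, 0, 368]) cube([90, 1584, 17]);


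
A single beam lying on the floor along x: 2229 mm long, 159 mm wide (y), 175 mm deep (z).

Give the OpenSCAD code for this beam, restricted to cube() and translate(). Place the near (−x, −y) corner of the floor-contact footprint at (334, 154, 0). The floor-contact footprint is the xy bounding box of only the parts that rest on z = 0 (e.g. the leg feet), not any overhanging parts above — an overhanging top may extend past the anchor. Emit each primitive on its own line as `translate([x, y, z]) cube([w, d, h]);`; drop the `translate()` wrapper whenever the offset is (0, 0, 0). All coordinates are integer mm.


translate([334, 154, 0]) cube([2229, 159, 175]);


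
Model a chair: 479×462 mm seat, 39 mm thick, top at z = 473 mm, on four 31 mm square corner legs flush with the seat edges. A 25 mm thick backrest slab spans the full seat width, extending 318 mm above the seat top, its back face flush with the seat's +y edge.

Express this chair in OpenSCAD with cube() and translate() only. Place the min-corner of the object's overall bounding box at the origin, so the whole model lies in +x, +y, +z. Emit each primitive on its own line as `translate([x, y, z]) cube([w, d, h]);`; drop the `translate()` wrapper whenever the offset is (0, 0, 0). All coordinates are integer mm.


translate([0, 0, 434]) cube([479, 462, 39]);
cube([31, 31, 434]);
translate([448, 0, 0]) cube([31, 31, 434]);
translate([0, 431, 0]) cube([31, 31, 434]);
translate([448, 431, 0]) cube([31, 31, 434]);
translate([0, 437, 473]) cube([479, 25, 318]);


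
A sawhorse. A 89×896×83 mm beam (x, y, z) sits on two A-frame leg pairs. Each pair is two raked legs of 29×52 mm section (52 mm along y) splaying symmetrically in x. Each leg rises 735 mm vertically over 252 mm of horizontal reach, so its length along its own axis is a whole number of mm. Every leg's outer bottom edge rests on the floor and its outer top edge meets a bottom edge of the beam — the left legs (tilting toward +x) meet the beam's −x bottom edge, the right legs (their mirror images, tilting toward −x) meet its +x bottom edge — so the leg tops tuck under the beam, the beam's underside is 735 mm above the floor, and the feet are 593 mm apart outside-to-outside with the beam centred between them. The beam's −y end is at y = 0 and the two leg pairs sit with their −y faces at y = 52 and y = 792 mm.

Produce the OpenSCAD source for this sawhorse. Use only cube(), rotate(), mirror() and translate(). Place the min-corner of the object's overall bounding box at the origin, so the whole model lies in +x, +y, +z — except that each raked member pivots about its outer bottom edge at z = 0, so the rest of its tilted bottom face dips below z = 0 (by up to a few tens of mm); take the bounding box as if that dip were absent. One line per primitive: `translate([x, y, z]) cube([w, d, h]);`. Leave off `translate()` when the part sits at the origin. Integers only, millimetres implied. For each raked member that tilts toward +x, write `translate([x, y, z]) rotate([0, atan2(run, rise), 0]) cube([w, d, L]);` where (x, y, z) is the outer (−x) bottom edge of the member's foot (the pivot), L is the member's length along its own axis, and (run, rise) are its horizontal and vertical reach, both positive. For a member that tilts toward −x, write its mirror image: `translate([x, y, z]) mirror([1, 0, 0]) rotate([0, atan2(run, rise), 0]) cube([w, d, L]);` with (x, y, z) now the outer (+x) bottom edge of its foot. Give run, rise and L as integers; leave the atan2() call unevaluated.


translate([252, 0, 735]) cube([89, 896, 83]);
translate([0, 52, 0]) rotate([0, atan2(252, 735), 0]) cube([29, 52, 777]);
translate([593, 52, 0]) mirror([1, 0, 0]) rotate([0, atan2(252, 735), 0]) cube([29, 52, 777]);
translate([0, 792, 0]) rotate([0, atan2(252, 735), 0]) cube([29, 52, 777]);
translate([593, 792, 0]) mirror([1, 0, 0]) rotate([0, atan2(252, 735), 0]) cube([29, 52, 777]);


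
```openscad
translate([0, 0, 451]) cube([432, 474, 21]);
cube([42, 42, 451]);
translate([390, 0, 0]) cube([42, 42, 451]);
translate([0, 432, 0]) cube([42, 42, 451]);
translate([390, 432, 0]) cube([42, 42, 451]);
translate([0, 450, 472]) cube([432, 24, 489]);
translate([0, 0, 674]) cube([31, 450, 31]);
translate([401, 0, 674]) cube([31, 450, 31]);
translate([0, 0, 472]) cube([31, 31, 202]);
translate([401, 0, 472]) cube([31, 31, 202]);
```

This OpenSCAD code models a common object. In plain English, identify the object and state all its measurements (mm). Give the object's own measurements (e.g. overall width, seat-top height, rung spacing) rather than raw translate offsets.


A chair. The seat is a 432×474×21 mm slab with its top at z = 472 mm, on four 42×42 mm corner legs (flush with the seat edges, standing on z = 0). A flat backrest 24 mm thick, 489 mm tall, spans the full seat width and rises from the seat top along its +y edge, rear face flush with the rear of the seat. Two armrests of 31×31 mm section run along each side from the seat's front edge to the front of the backrest, top faces 233 mm above the seat top and outer faces flush with the seat's x-edges; a 31×31 mm post under the front of each armrest stands on the seat at the front corner.


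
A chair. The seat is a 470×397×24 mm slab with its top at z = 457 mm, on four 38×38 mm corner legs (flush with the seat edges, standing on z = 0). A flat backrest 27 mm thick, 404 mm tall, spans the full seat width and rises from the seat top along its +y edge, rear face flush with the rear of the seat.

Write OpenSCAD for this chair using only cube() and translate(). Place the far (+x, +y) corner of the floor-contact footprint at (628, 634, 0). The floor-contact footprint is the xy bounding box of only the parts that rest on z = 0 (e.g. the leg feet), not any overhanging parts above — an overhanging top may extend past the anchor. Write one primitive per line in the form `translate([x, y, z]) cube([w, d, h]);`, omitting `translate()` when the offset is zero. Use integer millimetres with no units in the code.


translate([158, 237, 433]) cube([470, 397, 24]);
translate([158, 237, 0]) cube([38, 38, 433]);
translate([590, 237, 0]) cube([38, 38, 433]);
translate([158, 596, 0]) cube([38, 38, 433]);
translate([590, 596, 0]) cube([38, 38, 433]);
translate([158, 607, 457]) cube([470, 27, 404]);


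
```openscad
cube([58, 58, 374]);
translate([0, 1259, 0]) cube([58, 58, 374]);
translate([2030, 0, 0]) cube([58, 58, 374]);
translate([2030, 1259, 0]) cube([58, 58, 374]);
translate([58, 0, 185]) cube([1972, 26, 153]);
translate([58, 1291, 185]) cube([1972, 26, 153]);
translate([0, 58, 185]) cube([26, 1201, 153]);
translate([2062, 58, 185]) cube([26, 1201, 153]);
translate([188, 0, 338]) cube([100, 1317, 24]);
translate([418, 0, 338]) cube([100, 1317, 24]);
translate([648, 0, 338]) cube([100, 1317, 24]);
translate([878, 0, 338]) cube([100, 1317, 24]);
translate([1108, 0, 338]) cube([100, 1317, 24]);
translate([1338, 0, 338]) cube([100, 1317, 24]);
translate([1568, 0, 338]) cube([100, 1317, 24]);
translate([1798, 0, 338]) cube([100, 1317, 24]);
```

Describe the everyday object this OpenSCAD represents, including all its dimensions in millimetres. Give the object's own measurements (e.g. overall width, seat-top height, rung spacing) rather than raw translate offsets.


A bed frame 2088 mm long (x) by 1317 mm wide (y). Four 58×58 mm corner posts, 374 mm tall, at the corners of the footprint. Four rails of 26 mm thickness and 153 mm height run between adjacent posts with their undersides at z = 185 mm, their outer faces flush with the outside of the frame (the two x-running rails run between the posts' inner faces; the two y-running rails run between the posts' inner faces). 8 slats, each 100 mm wide (x) and 24 mm thick, lie across the top of the two x-running rails, running the full 1317 mm width of the frame in y; along x they sit between the end posts with a 130 mm gap after the −x posts and between neighbouring slats, leaving 132 mm before the +x posts.


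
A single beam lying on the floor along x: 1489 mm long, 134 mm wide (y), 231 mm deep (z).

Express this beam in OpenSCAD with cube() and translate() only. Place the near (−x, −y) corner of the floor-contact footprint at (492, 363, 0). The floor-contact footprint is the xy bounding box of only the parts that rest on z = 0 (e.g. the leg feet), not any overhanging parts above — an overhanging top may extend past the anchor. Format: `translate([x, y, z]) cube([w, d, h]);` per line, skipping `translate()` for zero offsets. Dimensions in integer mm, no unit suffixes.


translate([492, 363, 0]) cube([1489, 134, 231]);


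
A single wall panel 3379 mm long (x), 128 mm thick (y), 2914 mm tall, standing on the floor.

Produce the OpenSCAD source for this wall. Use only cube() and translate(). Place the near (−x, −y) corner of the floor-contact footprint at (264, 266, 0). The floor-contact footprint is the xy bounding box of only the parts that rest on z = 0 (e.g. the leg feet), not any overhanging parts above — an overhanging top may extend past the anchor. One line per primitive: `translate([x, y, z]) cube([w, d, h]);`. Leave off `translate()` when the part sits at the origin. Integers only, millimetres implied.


translate([264, 266, 0]) cube([3379, 128, 2914]);


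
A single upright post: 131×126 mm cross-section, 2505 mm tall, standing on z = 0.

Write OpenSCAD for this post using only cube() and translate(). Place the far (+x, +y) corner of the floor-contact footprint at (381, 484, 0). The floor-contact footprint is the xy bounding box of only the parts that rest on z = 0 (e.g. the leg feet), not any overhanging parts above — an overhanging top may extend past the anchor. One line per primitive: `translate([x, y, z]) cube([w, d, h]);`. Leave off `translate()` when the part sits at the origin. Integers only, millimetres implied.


translate([250, 358, 0]) cube([131, 126, 2505]);


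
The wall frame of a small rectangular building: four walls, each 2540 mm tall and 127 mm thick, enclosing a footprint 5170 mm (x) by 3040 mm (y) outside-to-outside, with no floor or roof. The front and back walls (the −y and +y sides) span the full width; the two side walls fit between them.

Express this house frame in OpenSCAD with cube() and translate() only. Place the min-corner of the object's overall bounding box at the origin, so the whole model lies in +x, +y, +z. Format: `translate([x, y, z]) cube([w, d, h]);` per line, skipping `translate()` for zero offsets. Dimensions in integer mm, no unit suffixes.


cube([5170, 127, 2540]);
translate([0, 2913, 0]) cube([5170, 127, 2540]);
translate([0, 127, 0]) cube([127, 2786, 2540]);
translate([5043, 127, 0]) cube([127, 2786, 2540]);


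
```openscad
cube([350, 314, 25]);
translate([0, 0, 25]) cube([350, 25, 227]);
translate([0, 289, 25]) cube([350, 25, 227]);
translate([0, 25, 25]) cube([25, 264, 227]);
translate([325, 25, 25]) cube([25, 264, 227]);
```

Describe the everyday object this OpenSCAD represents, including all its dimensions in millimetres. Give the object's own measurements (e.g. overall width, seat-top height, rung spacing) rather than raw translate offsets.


An open-topped rectangular box: outside dimensions 350×314×252 mm, with a uniform wall and base thickness of 25 mm. The base is a full 350×314 slab on the floor; four walls sit on top of the base. The front and back walls (the −y and +y sides) span the full width; the two side walls fit between them.


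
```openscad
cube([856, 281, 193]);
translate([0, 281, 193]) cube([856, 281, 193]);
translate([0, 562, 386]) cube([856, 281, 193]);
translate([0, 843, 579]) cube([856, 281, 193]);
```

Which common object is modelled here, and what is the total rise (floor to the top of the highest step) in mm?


A staircase. The total rise is 772 mm.

4 identical blocks, each offset up and back from the previous — a staircase. Each step is 193 mm tall and there are 4 of them, so the total rise is 4 × 193 = 772 mm.


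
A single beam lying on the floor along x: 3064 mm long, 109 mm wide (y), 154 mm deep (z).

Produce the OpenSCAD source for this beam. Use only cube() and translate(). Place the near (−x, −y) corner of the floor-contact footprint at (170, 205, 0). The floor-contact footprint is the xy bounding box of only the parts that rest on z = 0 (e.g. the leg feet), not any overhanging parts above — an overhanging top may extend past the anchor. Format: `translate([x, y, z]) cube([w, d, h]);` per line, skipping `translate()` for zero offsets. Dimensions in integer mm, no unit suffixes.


translate([170, 205, 0]) cube([3064, 109, 154]);


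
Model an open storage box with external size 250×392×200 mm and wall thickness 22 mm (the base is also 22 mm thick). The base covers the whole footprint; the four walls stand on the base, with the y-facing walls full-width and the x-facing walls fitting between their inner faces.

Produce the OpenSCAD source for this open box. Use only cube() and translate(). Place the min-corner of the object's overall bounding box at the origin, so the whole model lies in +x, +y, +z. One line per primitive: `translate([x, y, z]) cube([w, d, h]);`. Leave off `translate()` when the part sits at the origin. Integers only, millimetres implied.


cube([250, 392, 22]);
translate([0, 0, 22]) cube([250, 22, 178]);
translate([0, 370, 22]) cube([250, 22, 178]);
translate([0, 22, 22]) cube([22, 348, 178]);
translate([228, 22, 22]) cube([22, 348, 178]);


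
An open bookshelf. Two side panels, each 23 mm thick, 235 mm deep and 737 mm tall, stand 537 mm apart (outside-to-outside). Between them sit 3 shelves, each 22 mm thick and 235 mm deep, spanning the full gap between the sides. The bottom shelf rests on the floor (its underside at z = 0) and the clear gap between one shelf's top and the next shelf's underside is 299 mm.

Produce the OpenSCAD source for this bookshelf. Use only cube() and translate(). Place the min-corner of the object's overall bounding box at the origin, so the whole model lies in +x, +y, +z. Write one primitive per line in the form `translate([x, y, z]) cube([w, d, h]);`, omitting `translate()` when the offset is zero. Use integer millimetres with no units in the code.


cube([23, 235, 737]);
translate([514, 0, 0]) cube([23, 235, 737]);
translate([23, 0, 0]) cube([491, 235, 22]);
translate([23, 0, 321]) cube([491, 235, 22]);
translate([23, 0, 642]) cube([491, 235, 22]);


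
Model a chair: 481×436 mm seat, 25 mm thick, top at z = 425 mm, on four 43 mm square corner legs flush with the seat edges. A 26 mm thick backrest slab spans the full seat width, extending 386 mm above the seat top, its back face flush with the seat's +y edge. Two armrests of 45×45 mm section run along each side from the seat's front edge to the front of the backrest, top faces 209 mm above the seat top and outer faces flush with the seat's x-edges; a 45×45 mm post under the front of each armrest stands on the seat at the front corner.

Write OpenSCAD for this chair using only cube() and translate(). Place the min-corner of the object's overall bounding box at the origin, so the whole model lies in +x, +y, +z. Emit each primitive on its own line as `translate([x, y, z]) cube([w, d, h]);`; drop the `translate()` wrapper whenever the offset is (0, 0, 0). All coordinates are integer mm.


translate([0, 0, 400]) cube([481, 436, 25]);
cube([43, 43, 400]);
translate([438, 0, 0]) cube([43, 43, 400]);
translate([0, 393, 0]) cube([43, 43, 400]);
translate([438, 393, 0]) cube([43, 43, 400]);
translate([0, 410, 425]) cube([481, 26, 386]);
translate([0, 0, 589]) cube([45, 410, 45]);
translate([436, 0, 589]) cube([45, 410, 45]);
translate([0, 0, 425]) cube([45, 45, 164]);
translate([436, 0, 425]) cube([45, 45, 164]);


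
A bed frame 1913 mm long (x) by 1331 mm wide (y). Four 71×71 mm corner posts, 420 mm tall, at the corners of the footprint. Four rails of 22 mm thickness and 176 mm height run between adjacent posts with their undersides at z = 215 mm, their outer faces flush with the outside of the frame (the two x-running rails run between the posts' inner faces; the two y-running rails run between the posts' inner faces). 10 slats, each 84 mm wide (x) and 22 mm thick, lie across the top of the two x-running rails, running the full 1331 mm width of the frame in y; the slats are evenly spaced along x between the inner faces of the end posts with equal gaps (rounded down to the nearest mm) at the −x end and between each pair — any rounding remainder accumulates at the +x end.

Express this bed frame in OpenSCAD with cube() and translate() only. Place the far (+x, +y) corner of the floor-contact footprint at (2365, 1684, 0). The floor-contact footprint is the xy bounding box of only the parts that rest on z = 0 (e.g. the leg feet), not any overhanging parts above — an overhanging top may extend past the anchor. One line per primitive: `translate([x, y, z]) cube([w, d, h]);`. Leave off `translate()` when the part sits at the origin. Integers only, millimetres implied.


translate([452, 353, 0]) cube([71, 71, 420]);
translate([452, 1613, 0]) cube([71, 71, 420]);
translate([2294, 353, 0]) cube([71, 71, 420]);
translate([2294, 1613, 0]) cube([71, 71, 420]);
translate([523, 353, 215]) cube([1771, 22, 176]);
translate([523, 1662, 215]) cube([1771, 22, 176]);
translate([452, 424, 215]) cube([22, 1189, 176]);
translate([2343, 424, 215]) cube([22, 1189, 176]);
translate([607, 353, 391]) cube([84, 1331, 22]);
translate([775, 353, 391]) cube([84, 1331, 22]);
translate([943, 353, 391]) cube([84, 1331, 22]);
translate([1111, 353, 391]) cube([84, 1331, 22]);
translate([1279, 353, 391]) cube([84, 1331, 22]);
translate([1447, 353, 391]) cube([84, 1331, 22]);
translate([1615, 353, 391]) cube([84, 1331, 22]);
translate([1783, 353, 391]) cube([84, 1331, 22]);
translate([1951, 353, 391]) cube([84, 1331, 22]);
translate([2119, 353, 391]) cube([84, 1331, 22]);
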